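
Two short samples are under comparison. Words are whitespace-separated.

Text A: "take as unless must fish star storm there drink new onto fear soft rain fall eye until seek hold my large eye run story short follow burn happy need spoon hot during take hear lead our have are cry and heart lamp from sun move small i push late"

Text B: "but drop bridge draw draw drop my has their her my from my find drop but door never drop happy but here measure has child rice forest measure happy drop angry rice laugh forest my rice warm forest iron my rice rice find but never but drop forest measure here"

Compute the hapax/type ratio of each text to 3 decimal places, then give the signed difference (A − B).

A: hapax=45, V=47, ratio=0.957
B: hapax=10, V=22, ratio=0.455
Difference = 0.957 − 0.455 = 0.502

0.502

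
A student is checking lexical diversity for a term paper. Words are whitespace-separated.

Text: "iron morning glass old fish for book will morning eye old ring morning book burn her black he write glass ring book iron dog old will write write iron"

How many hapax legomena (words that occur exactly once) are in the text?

Frequencies: iron:3, morning:3, old:3, book:3, write:3, glass:2, will:2, ring:2, fish:1, for:1, eye:1, burn:1, her:1, black:1, he:1, dog:1
Hapax (freq=1): black, burn, dog, eye, fish, for, he, her

8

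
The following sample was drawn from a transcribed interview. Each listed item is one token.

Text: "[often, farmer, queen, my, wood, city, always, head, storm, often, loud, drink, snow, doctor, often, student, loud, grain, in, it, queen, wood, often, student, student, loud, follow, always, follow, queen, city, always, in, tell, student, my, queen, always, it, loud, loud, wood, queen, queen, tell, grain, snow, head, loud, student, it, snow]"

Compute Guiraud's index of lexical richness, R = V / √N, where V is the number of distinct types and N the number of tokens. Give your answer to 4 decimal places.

2.6348

N = 52, V = 19.
√N = 7.211103
R = 19 / 7.211103 = 2.6348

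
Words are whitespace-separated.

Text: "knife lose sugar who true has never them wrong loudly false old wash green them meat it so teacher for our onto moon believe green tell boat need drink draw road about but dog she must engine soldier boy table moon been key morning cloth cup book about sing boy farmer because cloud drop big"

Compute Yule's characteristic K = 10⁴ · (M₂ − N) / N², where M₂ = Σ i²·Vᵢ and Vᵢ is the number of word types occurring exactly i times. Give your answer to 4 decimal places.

Frequencies: them:2, green:2, moon:2, about:2, boy:2, knife:1, lose:1, sugar:1, who:1, true:1, has:1, never:1, wrong:1, loudly:1, false:1, old:1, wash:1, meat:1, it:1, so:1, … (30 more, each freq 1)
N = 55. Frequency spectrum: V_1=45, V_2=5
M₂ = 1²·45 + 2²·5 = 65
K = 10000 × (65 − 55) / 55² = 33.0579

33.0579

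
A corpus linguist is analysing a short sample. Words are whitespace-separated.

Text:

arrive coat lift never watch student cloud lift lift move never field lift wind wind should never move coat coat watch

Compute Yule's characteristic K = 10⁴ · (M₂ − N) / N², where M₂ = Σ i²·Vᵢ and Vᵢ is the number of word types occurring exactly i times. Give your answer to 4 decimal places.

680.2721

Frequencies: lift:4, coat:3, never:3, watch:2, move:2, wind:2, arrive:1, student:1, cloud:1, field:1, should:1
N = 21. Frequency spectrum: V_1=5, V_2=3, V_3=2, V_4=1
M₂ = 1²·5 + 2²·3 + 3²·2 + 4²·1 = 51
K = 10000 × (51 − 21) / 21² = 680.2721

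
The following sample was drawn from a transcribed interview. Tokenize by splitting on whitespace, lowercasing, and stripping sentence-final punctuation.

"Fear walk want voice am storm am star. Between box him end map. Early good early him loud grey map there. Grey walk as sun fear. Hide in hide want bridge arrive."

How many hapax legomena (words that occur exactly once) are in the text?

Frequencies: fear:2, walk:2, want:2, am:2, him:2, map:2, early:2, grey:2, hide:2, voice:1, storm:1, star:1, between:1, box:1, end:1, good:1, loud:1, there:1, as:1, sun:1, … (3 more, each freq 1)
Hapax (freq=1): arrive, as, between, box, bridge, end, good, in, loud, star, storm, sun, there, voice

14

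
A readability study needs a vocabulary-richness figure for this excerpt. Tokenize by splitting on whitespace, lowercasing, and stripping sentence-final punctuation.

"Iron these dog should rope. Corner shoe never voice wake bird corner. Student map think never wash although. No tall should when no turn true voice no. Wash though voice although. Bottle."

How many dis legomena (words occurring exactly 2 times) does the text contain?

5

Frequencies: voice:3, no:3, should:2, corner:2, never:2, wash:2, although:2, iron:1, these:1, dog:1, rope:1, shoe:1, wake:1, bird:1, student:1, map:1, think:1, tall:1, when:1, turn:1, … (3 more, each freq 1)
Words with frequency 2: although, corner, never, should, wash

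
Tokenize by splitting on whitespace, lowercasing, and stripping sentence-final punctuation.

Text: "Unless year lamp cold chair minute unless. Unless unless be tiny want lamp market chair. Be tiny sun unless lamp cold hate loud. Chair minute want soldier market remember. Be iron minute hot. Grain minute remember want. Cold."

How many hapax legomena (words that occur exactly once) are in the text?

8

Frequencies: unless:5, minute:4, lamp:3, cold:3, chair:3, be:3, want:3, tiny:2, market:2, remember:2, year:1, sun:1, hate:1, loud:1, soldier:1, iron:1, hot:1, grain:1
Hapax (freq=1): grain, hate, hot, iron, loud, soldier, sun, year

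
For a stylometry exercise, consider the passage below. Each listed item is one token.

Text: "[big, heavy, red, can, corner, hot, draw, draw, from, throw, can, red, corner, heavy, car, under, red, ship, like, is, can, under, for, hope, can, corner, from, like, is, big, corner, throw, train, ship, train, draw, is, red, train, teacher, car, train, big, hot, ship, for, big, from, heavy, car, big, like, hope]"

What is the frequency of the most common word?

Frequencies: big:5, red:4, can:4, corner:4, train:4, heavy:3, draw:3, from:3, car:3, ship:3, like:3, is:3, hot:2, throw:2, under:2, for:2, hope:2, teacher:1
Most common: 'big' with frequency 5.

5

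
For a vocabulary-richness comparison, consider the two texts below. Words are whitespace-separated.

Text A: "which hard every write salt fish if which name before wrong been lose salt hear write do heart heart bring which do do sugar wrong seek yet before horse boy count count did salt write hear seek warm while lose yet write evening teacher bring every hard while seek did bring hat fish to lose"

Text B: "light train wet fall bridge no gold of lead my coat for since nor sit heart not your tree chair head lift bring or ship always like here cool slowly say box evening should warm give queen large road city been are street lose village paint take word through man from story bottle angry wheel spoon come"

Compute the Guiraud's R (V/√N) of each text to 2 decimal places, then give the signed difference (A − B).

A: V=29, N=55, R=3.91
B: V=57, N=57, R=7.55
Difference = 3.91 − 7.55 = -3.64

-3.64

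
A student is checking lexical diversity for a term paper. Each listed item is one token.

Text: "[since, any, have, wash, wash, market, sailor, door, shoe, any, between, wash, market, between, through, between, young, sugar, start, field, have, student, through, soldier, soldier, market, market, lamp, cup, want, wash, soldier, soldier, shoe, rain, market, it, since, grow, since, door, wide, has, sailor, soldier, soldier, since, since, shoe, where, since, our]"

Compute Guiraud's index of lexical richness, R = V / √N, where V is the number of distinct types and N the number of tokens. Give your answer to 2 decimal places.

N = 52, V = 26.
√N = 7.211103
R = 26 / 7.211103 = 3.61

3.61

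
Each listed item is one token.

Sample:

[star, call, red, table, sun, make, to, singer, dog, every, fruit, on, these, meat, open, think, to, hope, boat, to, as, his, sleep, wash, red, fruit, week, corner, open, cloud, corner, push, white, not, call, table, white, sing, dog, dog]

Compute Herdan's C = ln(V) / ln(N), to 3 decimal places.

0.913

N = 40, V = 29.
ln(V) = 3.367296, ln(N) = 3.688879
C = 3.367296 / 3.688879 = 0.913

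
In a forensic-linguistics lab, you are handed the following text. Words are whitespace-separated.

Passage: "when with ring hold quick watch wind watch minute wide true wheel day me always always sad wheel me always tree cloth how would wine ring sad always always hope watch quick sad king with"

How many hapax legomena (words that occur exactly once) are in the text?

Frequencies: always:5, watch:3, sad:3, with:2, ring:2, quick:2, wheel:2, me:2, when:1, hold:1, wind:1, minute:1, wide:1, true:1, day:1, tree:1, cloth:1, how:1, would:1, wine:1, … (2 more, each freq 1)
Hapax (freq=1): cloth, day, hold, hope, how, king, minute, tree, true, when, wide, wind, wine, would

14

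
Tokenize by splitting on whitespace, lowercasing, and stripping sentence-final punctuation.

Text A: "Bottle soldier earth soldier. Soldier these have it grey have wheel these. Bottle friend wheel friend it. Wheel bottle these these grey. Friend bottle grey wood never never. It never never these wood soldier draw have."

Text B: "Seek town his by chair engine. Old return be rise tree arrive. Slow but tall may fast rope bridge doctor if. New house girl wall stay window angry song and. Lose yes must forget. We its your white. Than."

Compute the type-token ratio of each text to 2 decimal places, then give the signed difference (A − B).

-0.67

TTR(A) = 12/36 = 0.33
TTR(B) = 39/39 = 1.00
Difference = 0.33 − 1.00 = -0.67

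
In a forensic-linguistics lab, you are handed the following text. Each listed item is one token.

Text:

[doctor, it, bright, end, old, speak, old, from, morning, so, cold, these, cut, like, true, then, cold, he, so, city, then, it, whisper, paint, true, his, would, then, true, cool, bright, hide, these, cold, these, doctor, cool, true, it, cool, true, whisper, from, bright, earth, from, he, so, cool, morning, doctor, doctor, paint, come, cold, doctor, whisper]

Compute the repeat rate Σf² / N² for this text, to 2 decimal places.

0.05

Frequencies: doctor:5, true:5, cold:4, cool:4, it:3, bright:3, from:3, so:3, these:3, then:3, whisper:3, old:2, morning:2, he:2, paint:2, end:1, speak:1, cut:1, like:1, city:1, … (5 more, each freq 1)
Σf² = 171; N² = 3249
Repeat rate = 171 / 3249 = 0.05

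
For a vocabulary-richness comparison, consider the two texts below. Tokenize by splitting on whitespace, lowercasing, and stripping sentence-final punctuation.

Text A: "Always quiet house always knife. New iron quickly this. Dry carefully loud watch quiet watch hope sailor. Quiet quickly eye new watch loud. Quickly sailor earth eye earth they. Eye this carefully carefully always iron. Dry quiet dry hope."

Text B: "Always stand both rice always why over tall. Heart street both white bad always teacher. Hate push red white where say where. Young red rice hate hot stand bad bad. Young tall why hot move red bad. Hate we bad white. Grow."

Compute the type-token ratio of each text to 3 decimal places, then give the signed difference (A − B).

TTR(A) = 17/39 = 0.436
TTR(B) = 22/42 = 0.524
Difference = 0.436 − 0.524 = -0.088

-0.088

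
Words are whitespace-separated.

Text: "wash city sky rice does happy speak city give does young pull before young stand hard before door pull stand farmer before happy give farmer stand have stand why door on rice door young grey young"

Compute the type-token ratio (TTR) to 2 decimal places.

N = 36 tokens, V = 19 types.
TTR = V / N = 19 / 36 = 0.53

0.53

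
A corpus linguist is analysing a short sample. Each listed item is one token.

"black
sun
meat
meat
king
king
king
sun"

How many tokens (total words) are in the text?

Tokens: black, sun, meat, meat, king, king, king, sun
N = 8

8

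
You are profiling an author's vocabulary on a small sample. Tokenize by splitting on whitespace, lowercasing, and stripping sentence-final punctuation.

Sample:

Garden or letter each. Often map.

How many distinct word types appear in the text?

Distinct types: {each, garden, letter, map, often, or}
V = 6

6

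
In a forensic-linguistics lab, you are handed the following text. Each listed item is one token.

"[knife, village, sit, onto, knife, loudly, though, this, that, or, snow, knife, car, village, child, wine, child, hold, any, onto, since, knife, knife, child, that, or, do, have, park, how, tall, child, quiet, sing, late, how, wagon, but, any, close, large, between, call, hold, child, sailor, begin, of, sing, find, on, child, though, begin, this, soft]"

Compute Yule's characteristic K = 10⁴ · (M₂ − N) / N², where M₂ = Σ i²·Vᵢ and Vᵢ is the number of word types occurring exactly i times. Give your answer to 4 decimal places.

Frequencies: child:6, knife:5, village:2, onto:2, though:2, this:2, that:2, or:2, hold:2, any:2, how:2, sing:2, begin:2, sit:1, loudly:1, snow:1, car:1, wine:1, since:1, do:1, … (16 more, each freq 1)
N = 56. Frequency spectrum: V_1=23, V_2=11, V_5=1, V_6=1
M₂ = 1²·23 + 2²·11 + 5²·1 + 6²·1 = 128
K = 10000 × (128 − 56) / 56² = 229.5918

229.5918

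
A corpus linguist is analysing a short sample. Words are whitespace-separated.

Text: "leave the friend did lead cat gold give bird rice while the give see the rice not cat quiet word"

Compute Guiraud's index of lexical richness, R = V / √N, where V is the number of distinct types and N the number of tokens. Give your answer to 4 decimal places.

3.3541

N = 20, V = 15.
√N = 4.472136
R = 15 / 4.472136 = 3.3541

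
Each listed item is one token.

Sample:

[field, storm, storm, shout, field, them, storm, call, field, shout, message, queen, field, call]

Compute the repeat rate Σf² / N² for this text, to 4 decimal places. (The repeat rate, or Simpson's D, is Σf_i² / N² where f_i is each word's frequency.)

Frequencies: field:4, storm:3, shout:2, call:2, them:1, message:1, queen:1
Σf² = 36; N² = 196
Repeat rate = 36 / 196 = 0.1837

0.1837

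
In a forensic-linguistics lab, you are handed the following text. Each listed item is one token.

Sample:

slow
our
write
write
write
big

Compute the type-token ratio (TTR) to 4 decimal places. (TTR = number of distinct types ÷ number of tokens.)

0.6667

N = 6 tokens, V = 4 types.
TTR = V / N = 4 / 6 = 0.6667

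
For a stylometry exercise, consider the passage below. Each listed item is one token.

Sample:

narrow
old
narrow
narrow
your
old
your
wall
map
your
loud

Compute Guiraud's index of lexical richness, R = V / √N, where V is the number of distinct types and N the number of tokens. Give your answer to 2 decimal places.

1.81

N = 11, V = 6.
√N = 3.316625
R = 6 / 3.316625 = 1.81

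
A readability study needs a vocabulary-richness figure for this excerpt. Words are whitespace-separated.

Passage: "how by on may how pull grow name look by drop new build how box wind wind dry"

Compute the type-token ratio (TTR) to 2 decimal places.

0.78

N = 18 tokens, V = 14 types.
TTR = V / N = 14 / 18 = 0.78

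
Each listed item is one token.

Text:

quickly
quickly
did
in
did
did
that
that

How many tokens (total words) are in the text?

8

Tokens: quickly, quickly, did, in, did, did, that, that
N = 8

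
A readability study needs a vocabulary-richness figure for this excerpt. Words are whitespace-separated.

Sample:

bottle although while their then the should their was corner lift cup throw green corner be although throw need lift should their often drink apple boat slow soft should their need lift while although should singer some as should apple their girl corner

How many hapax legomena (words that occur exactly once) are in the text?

Frequencies: their:5, should:5, although:3, corner:3, lift:3, while:2, throw:2, need:2, apple:2, bottle:1, then:1, the:1, was:1, cup:1, green:1, be:1, often:1, drink:1, boat:1, slow:1, … (5 more, each freq 1)
Hapax (freq=1): as, be, boat, bottle, cup, drink, girl, green, often, singer, slow, soft, some, the, then, was

16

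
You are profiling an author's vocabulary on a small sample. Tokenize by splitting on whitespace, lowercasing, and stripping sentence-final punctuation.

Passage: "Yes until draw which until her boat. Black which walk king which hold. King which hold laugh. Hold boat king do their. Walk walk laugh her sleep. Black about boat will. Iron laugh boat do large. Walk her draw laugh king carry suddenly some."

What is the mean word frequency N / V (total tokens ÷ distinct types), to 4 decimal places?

2.0952

N = 44 tokens, V = 21 types.
Mean frequency = N / V = 44 / 21 = 2.0952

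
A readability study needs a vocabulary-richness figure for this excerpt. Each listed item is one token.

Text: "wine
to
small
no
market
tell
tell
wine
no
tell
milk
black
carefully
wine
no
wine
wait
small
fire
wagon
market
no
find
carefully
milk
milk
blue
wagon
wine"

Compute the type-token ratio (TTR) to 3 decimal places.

N = 29 tokens, V = 14 types.
TTR = V / N = 14 / 29 = 0.483

0.483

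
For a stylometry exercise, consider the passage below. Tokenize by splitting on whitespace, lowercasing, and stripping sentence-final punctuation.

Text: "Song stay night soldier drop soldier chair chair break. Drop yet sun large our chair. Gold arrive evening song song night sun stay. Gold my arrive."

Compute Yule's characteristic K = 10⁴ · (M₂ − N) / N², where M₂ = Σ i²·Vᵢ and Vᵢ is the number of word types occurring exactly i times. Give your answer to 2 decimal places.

Frequencies: song:3, chair:3, stay:2, night:2, soldier:2, drop:2, sun:2, gold:2, arrive:2, break:1, yet:1, large:1, our:1, evening:1, my:1
N = 26. Frequency spectrum: V_1=6, V_2=7, V_3=2
M₂ = 1²·6 + 2²·7 + 3²·2 = 52
K = 10000 × (52 − 26) / 26² = 384.62

384.62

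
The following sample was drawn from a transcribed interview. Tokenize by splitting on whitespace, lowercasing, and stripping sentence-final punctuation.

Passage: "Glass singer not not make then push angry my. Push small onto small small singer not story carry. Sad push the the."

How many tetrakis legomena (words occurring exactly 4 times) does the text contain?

0

Frequencies: not:3, push:3, small:3, singer:2, the:2, glass:1, make:1, then:1, angry:1, my:1, onto:1, story:1, carry:1, sad:1
Words with frequency 4: (none)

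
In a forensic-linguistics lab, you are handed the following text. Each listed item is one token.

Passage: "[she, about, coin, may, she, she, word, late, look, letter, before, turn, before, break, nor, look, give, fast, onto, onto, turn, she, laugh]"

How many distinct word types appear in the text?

16

Distinct types: {about, before, break, coin, fast, give, late, laugh, letter, look, may, nor, onto, she, turn, word}
V = 16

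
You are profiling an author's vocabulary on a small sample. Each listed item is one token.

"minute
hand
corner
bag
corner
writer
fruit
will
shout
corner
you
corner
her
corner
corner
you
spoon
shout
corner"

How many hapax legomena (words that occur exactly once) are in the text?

Frequencies: corner:7, shout:2, you:2, minute:1, hand:1, bag:1, writer:1, fruit:1, will:1, her:1, spoon:1
Hapax (freq=1): bag, fruit, hand, her, minute, spoon, will, writer

8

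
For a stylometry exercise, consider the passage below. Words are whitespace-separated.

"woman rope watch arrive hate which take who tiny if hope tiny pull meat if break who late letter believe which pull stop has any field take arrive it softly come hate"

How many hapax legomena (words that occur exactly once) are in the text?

Frequencies: arrive:2, hate:2, which:2, take:2, who:2, tiny:2, if:2, pull:2, woman:1, rope:1, watch:1, hope:1, meat:1, break:1, late:1, letter:1, believe:1, stop:1, has:1, any:1, … (4 more, each freq 1)
Hapax (freq=1): any, believe, break, come, field, has, hope, it, late, letter, meat, rope, softly, stop, watch, woman

16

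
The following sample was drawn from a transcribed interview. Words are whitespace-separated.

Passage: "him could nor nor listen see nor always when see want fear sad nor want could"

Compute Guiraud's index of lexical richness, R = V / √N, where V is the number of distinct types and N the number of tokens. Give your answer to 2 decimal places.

2.50

N = 16, V = 10.
√N = 4.000000
R = 10 / 4.000000 = 2.50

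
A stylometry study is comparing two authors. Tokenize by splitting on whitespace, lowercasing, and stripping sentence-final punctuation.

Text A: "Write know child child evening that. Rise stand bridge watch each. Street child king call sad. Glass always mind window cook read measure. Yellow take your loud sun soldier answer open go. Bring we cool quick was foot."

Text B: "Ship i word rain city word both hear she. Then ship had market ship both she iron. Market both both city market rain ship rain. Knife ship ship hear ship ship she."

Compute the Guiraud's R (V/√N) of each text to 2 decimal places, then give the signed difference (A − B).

A: V=36, N=38, R=5.84
B: V=13, N=32, R=2.30
Difference = 5.84 − 2.30 = 3.54

3.54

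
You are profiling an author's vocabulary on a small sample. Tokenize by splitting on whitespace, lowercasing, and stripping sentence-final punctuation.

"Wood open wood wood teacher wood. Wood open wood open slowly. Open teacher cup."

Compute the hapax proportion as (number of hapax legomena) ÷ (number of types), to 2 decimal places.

0.40

Frequencies: wood:6, open:4, teacher:2, slowly:1, cup:1
Hapax count = 2; type count = 5.
Ratio = 2 / 5 = 0.40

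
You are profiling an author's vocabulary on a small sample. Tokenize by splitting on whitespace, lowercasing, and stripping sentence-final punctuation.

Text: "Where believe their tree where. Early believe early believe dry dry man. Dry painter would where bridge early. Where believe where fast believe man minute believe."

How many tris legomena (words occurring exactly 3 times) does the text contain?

Frequencies: believe:6, where:5, early:3, dry:3, man:2, their:1, tree:1, painter:1, would:1, bridge:1, fast:1, minute:1
Words with frequency 3: dry, early

2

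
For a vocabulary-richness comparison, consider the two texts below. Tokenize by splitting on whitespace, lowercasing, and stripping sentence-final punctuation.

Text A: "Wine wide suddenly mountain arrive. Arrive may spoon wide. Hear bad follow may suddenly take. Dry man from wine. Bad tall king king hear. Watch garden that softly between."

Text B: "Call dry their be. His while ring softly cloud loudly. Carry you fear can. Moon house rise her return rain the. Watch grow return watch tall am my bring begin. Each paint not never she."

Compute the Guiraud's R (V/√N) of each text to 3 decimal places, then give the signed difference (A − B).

A: V=21, N=29, R=3.900
B: V=33, N=35, R=5.578
Difference = 3.900 − 5.578 = -1.678

-1.678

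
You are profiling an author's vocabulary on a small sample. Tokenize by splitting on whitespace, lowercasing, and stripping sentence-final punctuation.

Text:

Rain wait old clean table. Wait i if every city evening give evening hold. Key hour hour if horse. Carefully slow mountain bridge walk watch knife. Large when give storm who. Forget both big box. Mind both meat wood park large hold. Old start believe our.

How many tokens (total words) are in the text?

46

Tokens: rain, wait, old, clean, table, wait, i, if, every, city, evening, give, evening, hold, key, hour, hour, if, horse, carefully, slow, mountain, bridge, walk, watch, knife, large, when, give, storm, who, forget, both, big, box, mind, both, meat, wood, park, large, hold, old, start, believe, our
N = 46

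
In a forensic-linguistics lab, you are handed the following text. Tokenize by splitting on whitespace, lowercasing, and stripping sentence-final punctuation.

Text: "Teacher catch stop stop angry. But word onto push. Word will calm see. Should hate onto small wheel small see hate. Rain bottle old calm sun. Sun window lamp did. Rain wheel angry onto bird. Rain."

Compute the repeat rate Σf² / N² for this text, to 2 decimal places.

0.05

Frequencies: onto:3, rain:3, stop:2, angry:2, word:2, calm:2, see:2, hate:2, small:2, wheel:2, sun:2, teacher:1, catch:1, but:1, push:1, will:1, should:1, bottle:1, old:1, window:1, … (3 more, each freq 1)
Σf² = 66; N² = 1296
Repeat rate = 66 / 1296 = 0.05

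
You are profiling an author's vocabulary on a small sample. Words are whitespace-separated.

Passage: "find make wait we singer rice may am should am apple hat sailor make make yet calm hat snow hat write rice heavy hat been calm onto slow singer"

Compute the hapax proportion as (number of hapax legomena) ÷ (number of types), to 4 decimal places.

0.7000

Frequencies: hat:4, make:3, singer:2, rice:2, am:2, calm:2, find:1, wait:1, we:1, may:1, should:1, apple:1, sailor:1, yet:1, snow:1, write:1, heavy:1, been:1, onto:1, slow:1
Hapax count = 14; type count = 20.
Ratio = 14 / 20 = 0.7000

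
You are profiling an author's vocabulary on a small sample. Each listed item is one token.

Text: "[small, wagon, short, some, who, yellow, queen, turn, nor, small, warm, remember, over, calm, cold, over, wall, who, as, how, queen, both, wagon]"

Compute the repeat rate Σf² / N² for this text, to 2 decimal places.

0.06

Frequencies: small:2, wagon:2, who:2, queen:2, over:2, short:1, some:1, yellow:1, turn:1, nor:1, warm:1, remember:1, calm:1, cold:1, wall:1, as:1, how:1, both:1
Σf² = 33; N² = 529
Repeat rate = 33 / 529 = 0.06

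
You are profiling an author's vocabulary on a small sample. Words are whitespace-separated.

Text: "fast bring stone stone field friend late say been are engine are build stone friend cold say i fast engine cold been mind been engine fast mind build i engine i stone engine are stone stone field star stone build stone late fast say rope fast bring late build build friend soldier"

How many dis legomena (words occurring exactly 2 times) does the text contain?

Frequencies: stone:8, fast:5, engine:5, build:5, friend:3, late:3, say:3, been:3, are:3, i:3, bring:2, field:2, cold:2, mind:2, star:1, rope:1, soldier:1
Words with frequency 2: bring, cold, field, mind

4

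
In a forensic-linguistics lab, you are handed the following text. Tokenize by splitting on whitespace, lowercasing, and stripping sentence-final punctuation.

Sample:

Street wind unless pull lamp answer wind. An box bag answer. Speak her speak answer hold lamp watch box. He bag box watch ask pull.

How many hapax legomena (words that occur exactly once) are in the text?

7

Frequencies: answer:3, box:3, wind:2, pull:2, lamp:2, bag:2, speak:2, watch:2, street:1, unless:1, an:1, her:1, hold:1, he:1, ask:1
Hapax (freq=1): an, ask, he, her, hold, street, unless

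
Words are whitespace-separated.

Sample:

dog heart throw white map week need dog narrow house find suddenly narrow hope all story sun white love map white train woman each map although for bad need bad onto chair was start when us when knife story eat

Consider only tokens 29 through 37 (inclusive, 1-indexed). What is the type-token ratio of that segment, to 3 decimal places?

Segment tokens 29–37: need, bad, onto, chair, was, start, when, us, when
Segment N = 9, segment V = 8.
TTR = 8 / 9 = 0.889

0.889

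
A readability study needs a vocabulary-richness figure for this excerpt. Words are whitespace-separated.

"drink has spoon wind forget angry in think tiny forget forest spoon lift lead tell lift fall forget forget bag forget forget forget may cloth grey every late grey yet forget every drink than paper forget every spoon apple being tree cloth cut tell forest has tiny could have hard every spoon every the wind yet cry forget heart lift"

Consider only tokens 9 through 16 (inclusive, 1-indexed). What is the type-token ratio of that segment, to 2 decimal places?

0.88

Segment tokens 9–16: tiny, forget, forest, spoon, lift, lead, tell, lift
Segment N = 8, segment V = 7.
TTR = 7 / 8 = 0.88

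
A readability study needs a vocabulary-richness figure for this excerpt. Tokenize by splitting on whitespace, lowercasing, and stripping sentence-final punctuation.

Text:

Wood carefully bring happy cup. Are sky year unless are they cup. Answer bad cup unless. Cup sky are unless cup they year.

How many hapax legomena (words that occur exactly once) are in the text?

6

Frequencies: cup:5, are:3, unless:3, sky:2, year:2, they:2, wood:1, carefully:1, bring:1, happy:1, answer:1, bad:1
Hapax (freq=1): answer, bad, bring, carefully, happy, wood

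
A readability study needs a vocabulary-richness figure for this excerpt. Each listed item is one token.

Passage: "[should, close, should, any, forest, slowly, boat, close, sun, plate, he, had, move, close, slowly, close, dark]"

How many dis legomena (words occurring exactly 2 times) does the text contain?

Frequencies: close:4, should:2, slowly:2, any:1, forest:1, boat:1, sun:1, plate:1, he:1, had:1, move:1, dark:1
Words with frequency 2: should, slowly

2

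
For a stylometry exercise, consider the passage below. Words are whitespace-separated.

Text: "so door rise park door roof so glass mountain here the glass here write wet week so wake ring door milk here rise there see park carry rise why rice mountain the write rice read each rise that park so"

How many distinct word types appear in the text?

23

Distinct types: {carry, door, each, glass, here, milk, mountain, park, read, rice, ring, rise, roof, see, so, that, the, there, wake, week, wet, why, write}
V = 23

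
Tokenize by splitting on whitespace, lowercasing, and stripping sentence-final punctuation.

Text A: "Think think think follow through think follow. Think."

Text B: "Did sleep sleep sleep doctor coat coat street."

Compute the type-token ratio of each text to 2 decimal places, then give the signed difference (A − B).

-0.25

TTR(A) = 3/8 = 0.38
TTR(B) = 5/8 = 0.63
Difference = 0.38 − 0.63 = -0.25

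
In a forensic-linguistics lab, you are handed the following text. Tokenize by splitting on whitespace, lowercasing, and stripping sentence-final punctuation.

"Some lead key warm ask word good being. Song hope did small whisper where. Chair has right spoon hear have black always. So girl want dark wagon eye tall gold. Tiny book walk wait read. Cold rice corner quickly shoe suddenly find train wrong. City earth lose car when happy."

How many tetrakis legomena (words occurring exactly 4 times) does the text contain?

0

Frequencies: some:1, lead:1, key:1, warm:1, ask:1, word:1, good:1, being:1, song:1, hope:1, did:1, small:1, whisper:1, where:1, chair:1, has:1, right:1, spoon:1, hear:1, have:1, … (30 more, each freq 1)
Words with frequency 4: (none)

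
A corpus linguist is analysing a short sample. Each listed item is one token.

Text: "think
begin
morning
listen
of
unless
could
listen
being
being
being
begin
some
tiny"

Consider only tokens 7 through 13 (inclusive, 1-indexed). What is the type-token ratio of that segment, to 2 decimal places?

0.71

Segment tokens 7–13: could, listen, being, being, being, begin, some
Segment N = 7, segment V = 5.
TTR = 5 / 7 = 0.71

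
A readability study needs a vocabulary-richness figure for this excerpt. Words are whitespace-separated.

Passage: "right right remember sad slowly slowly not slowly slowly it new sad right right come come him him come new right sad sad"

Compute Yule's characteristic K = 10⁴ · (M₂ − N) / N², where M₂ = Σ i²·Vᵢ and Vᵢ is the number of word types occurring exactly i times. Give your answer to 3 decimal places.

1020.794

Frequencies: right:5, sad:4, slowly:4, come:3, new:2, him:2, remember:1, not:1, it:1
N = 23. Frequency spectrum: V_1=3, V_2=2, V_3=1, V_4=2, V_5=1
M₂ = 1²·3 + 2²·2 + 3²·1 + 4²·2 + 5²·1 = 77
K = 10000 × (77 − 23) / 23² = 1020.794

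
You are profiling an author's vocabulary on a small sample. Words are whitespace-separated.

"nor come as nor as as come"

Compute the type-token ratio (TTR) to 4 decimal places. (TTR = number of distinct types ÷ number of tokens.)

0.4286

N = 7 tokens, V = 3 types.
TTR = V / N = 3 / 7 = 0.4286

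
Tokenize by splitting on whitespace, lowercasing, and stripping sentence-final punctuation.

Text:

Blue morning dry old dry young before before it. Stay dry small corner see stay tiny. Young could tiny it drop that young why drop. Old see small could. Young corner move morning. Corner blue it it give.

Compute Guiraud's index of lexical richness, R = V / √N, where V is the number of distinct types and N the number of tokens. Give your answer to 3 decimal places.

2.920

N = 38, V = 18.
√N = 6.164414
R = 18 / 6.164414 = 2.920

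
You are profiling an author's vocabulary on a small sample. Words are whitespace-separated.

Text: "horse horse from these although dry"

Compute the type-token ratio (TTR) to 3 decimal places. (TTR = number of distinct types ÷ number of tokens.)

N = 6 tokens, V = 5 types.
TTR = V / N = 5 / 6 = 0.833

0.833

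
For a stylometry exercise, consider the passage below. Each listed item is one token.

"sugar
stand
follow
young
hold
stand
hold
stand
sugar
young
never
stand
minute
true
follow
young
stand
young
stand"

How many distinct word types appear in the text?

Distinct types: {follow, hold, minute, never, stand, sugar, true, young}
V = 8

8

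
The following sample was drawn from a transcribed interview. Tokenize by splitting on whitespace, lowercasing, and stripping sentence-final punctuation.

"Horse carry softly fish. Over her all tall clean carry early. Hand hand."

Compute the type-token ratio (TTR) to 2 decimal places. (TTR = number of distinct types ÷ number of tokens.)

N = 13 tokens, V = 11 types.
TTR = V / N = 11 / 13 = 0.85

0.85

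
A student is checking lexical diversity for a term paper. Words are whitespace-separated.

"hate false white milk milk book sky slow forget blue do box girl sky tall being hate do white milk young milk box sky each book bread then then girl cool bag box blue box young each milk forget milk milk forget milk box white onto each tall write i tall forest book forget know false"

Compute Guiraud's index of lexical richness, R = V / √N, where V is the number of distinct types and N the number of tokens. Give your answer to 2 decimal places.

N = 56, V = 25.
√N = 7.483315
R = 25 / 7.483315 = 3.34

3.34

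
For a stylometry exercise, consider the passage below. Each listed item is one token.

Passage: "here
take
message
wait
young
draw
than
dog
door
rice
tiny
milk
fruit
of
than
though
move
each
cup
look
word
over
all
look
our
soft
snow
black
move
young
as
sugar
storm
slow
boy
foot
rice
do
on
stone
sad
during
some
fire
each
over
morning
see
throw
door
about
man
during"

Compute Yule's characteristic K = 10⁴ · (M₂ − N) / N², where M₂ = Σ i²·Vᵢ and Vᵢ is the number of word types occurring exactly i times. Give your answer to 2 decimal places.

Frequencies: young:2, than:2, door:2, rice:2, move:2, each:2, look:2, over:2, during:2, here:1, take:1, message:1, wait:1, draw:1, dog:1, tiny:1, milk:1, fruit:1, of:1, though:1, … (24 more, each freq 1)
N = 53. Frequency spectrum: V_1=35, V_2=9
M₂ = 1²·35 + 2²·9 = 71
K = 10000 × (71 − 53) / 53² = 64.08

64.08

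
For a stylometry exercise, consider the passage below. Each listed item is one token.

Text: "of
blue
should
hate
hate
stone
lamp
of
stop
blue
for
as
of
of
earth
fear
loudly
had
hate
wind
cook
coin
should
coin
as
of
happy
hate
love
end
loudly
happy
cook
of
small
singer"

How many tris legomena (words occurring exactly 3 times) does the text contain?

Frequencies: of:6, hate:4, blue:2, should:2, as:2, loudly:2, cook:2, coin:2, happy:2, stone:1, lamp:1, stop:1, for:1, earth:1, fear:1, had:1, wind:1, love:1, end:1, small:1, … (1 more, each freq 1)
Words with frequency 3: (none)

0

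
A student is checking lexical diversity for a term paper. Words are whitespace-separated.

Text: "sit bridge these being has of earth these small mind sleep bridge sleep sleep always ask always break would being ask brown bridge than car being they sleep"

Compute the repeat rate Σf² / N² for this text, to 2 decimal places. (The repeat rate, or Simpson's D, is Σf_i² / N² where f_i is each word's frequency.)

Frequencies: sleep:4, bridge:3, being:3, these:2, always:2, ask:2, sit:1, has:1, of:1, earth:1, small:1, mind:1, break:1, would:1, brown:1, than:1, car:1, they:1
Σf² = 58; N² = 784
Repeat rate = 58 / 784 = 0.07

0.07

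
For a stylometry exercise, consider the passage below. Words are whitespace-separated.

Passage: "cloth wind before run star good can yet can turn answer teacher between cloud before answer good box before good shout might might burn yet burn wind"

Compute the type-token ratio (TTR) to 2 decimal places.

0.63

N = 27 tokens, V = 17 types.
TTR = V / N = 17 / 27 = 0.63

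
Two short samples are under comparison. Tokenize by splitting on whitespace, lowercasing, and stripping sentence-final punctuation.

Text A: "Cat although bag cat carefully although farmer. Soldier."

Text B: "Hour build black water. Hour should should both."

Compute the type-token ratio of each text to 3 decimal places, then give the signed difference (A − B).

0.000

TTR(A) = 6/8 = 0.750
TTR(B) = 6/8 = 0.750
Difference = 0.750 − 0.750 = 0.000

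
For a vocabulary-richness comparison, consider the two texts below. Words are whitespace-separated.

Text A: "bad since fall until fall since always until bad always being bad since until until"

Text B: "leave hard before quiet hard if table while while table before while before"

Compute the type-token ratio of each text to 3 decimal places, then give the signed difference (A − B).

-0.138

TTR(A) = 6/15 = 0.400
TTR(B) = 7/13 = 0.538
Difference = 0.400 − 0.538 = -0.138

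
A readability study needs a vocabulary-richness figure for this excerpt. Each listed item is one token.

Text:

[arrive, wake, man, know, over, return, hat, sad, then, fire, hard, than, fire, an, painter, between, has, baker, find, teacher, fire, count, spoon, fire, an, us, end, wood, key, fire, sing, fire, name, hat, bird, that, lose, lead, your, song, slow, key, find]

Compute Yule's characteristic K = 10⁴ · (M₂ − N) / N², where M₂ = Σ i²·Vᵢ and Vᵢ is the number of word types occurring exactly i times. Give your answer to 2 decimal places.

205.52

Frequencies: fire:6, hat:2, an:2, find:2, key:2, arrive:1, wake:1, man:1, know:1, over:1, return:1, sad:1, then:1, hard:1, than:1, painter:1, between:1, has:1, baker:1, teacher:1, … (14 more, each freq 1)
N = 43. Frequency spectrum: V_1=29, V_2=4, V_6=1
M₂ = 1²·29 + 2²·4 + 6²·1 = 81
K = 10000 × (81 − 43) / 43² = 205.52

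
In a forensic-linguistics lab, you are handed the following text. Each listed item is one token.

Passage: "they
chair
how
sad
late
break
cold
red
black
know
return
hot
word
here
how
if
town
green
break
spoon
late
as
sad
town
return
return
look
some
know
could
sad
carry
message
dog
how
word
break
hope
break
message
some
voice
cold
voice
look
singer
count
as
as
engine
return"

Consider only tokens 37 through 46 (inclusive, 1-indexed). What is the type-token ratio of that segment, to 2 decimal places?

Segment tokens 37–46: break, hope, break, message, some, voice, cold, voice, look, singer
Segment N = 10, segment V = 8.
TTR = 8 / 10 = 0.80

0.80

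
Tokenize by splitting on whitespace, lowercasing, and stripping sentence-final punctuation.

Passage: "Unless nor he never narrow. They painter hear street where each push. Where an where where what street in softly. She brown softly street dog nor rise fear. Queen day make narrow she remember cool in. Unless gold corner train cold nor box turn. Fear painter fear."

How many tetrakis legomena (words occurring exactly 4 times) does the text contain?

1

Frequencies: where:4, nor:3, street:3, fear:3, unless:2, narrow:2, painter:2, in:2, softly:2, she:2, he:1, never:1, they:1, hear:1, each:1, push:1, an:1, what:1, brown:1, dog:1, … (12 more, each freq 1)
Words with frequency 4: where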